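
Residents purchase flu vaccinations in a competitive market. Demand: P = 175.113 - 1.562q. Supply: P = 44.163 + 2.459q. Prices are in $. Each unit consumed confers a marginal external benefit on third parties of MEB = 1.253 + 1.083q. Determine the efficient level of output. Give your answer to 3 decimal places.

q* = 44.998

Social marginal benefit = demand + MEB = 176.366 - 0.479q.
Set SMB = MC: 176.366 - 0.479q = 44.163 + 2.459q → q* = 44.9976.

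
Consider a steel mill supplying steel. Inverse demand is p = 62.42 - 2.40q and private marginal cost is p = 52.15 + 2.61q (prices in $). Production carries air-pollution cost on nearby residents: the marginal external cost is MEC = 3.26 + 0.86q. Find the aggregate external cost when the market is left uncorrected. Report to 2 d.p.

$8.49

Market equilibrium (private): 52.15 + 2.61q = 62.42 - 2.40q → q_m = 2.0499.
Total external cost = ∫₀^{q_m} (3.26 + 0.86q) dq = 3.26×2.0499 + ½×0.86×2.0499² = 8.4896.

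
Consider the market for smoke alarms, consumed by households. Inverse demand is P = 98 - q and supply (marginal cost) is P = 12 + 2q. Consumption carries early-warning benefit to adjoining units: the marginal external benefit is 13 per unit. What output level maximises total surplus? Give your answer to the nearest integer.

Social marginal benefit = demand + MEB = 111 - q.
Set SMB = MC: 111 - q = 12 + 2q → q* = 33.0000.

q* = 33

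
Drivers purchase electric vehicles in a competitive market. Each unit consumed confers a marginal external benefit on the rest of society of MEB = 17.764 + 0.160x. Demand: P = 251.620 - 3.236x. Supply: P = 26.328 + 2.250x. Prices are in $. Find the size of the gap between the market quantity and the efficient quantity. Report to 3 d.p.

4.569 units

Market equilibrium (private): 26.328 + 2.250x = 251.620 - 3.236x → x_m = 41.0667.
Social marginal benefit = demand + MEB = 269.384 - 3.076x.
Set SMB = MC: 269.384 - 3.076x = 26.328 + 2.250x → x* = 45.6357.
Gap = |41.0667 − 45.6357| = 4.5690.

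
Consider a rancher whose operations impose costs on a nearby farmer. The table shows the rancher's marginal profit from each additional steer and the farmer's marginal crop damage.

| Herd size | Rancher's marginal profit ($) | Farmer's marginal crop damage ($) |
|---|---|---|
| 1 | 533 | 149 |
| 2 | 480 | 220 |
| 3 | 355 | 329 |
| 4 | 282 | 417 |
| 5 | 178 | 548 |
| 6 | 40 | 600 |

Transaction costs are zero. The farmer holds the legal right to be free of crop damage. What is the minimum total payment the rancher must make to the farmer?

$698

Efficient level: marginal profit ≥ marginal crop damage through level 3, so k* = 3.
With the farmer holding the right, the rancher must at least compensate total damage at k*: 149 + 220 + 329 = 698.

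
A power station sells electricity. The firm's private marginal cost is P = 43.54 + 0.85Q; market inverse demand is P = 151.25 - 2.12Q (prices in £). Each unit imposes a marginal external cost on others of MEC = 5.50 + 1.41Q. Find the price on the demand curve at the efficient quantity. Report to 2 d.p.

Social marginal cost = private MC + MEC = 49.04 + 2.26Q.
Set SMC = demand: 49.04 + 2.26Q = 151.25 - 2.12Q → Q* = 23.3356.
Consumer price on the demand curve at Q*: 151.25 − 2.12×23.3356 = 101.7785.

P = £101.78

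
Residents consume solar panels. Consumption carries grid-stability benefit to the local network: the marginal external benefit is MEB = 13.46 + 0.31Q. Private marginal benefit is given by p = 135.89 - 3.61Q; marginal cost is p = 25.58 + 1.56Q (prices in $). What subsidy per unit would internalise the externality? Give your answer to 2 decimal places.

subsidy = $21.35 per unit

Social marginal benefit = demand + MEB = 149.35 - 3.30Q.
Set SMB = MC: 149.35 - 3.30Q = 25.58 + 1.56Q → Q* = 25.4671.
The Pigouvian subsidy equals MEB at Q*: 13.46 + 0.31×25.4671 = 21.3548.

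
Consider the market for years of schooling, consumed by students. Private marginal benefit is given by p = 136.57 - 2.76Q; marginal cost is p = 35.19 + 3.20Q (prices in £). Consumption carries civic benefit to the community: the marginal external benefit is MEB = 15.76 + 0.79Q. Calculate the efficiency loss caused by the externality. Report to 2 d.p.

Market equilibrium (private): 35.19 + 3.20Q = 136.57 - 2.76Q → Q_m = 17.0101.
Social marginal benefit = demand + MEB = 152.33 - 1.97Q.
Set SMB = MC: 152.33 - 1.97Q = 35.19 + 3.20Q → Q* = 22.6576.
Height of the DWL triangle at Q_m is SMB(Q_m) − MC(Q_m) = MEB(Q_m) = 29.1980.
DWL = ½ × 5.6475 × 29.1980 = 82.4479.

DWL = £82.45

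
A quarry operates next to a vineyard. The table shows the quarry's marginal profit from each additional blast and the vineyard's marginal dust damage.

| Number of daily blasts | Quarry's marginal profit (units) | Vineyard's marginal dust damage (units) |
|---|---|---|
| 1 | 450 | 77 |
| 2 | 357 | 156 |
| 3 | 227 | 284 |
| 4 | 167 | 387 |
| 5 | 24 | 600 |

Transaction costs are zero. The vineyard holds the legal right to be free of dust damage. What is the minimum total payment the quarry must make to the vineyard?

233

Efficient level: marginal profit ≥ marginal dust damage through level 2, so k* = 2.
With the vineyard holding the right, the quarry must at least compensate total damage at k*: 77 + 156 = 233.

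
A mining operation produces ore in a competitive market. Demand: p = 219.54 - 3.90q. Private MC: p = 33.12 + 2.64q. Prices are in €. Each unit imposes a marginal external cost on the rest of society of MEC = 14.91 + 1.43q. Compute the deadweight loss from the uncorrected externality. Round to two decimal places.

DWL = €194.44

Market equilibrium (private): 33.12 + 2.64q = 219.54 - 3.90q → q_m = 28.5046.
Social marginal cost = private MC + MEC = 48.03 + 4.07q.
Set SMC = demand: 48.03 + 4.07q = 219.54 - 3.90q → q* = 21.5194.
The loss is the area between SMC and demand from q* to q_m; with linear curves that's a triangle of height MEC(q_m).
DWL = ½ × 6.9852 × 55.6716 = 194.4386.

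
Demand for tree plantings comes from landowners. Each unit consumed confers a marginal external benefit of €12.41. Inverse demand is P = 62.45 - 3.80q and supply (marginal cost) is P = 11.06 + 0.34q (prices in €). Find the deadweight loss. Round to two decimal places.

DWL = €18.60

Market equilibrium (private): 11.06 + 0.34q = 62.45 - 3.80q → q_m = 12.4130.
Social marginal benefit = demand + MEB = 74.86 - 3.80q.
Set SMB = MC: 74.86 - 3.80q = 11.06 + 0.34q → q* = 15.4106.
Height of the DWL triangle at q_m is SMB(q_m) − MC(q_m) = MEB(q_m) = 12.4100.
DWL = ½ × 2.9976 × 12.4100 = 18.6001.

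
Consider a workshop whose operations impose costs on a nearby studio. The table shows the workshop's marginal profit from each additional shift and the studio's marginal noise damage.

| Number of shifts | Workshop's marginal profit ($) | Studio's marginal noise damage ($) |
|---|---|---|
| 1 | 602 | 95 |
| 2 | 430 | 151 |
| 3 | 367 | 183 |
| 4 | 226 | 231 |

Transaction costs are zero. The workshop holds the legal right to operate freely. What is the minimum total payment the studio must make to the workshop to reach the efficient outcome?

$226

Left alone the workshop would choose level 4 (marginal profit stays positive).
Efficient level: k* = 3 (marginal profit ≥ marginal noise damage through 3).
The studio must at least cover the workshop's forgone profit from cutting 4→3: 226 = 226.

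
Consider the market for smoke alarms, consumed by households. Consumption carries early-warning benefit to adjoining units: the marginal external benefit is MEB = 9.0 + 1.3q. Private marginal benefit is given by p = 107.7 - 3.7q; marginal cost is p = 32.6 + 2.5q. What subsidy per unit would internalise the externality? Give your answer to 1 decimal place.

Social marginal benefit = demand + MEB = 116.7 - 2.4q.
Set SMB = MC: 116.7 - 2.4q = 32.6 + 2.5q → q* = 17.1633.
The Pigouvian subsidy equals MEB at q*: 9.0 + 1.3×17.1633 = 31.3123.

subsidy = 31.3 per unit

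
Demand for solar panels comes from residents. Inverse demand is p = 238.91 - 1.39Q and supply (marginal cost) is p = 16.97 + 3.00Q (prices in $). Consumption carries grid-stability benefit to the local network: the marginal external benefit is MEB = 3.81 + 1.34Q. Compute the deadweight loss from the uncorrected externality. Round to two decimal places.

DWL = $839.36

Market equilibrium (private): 16.97 + 3.00Q = 238.91 - 1.39Q → Q_m = 50.5558.
Social marginal benefit = demand + MEB = 242.72 - 0.05Q.
Set SMB = MC: 242.72 - 0.05Q = 16.97 + 3.00Q → Q* = 74.0164.
The welfare-loss triangle has base |Q_m − Q*| and height MEB(Q_m) (the vertical gap between SMB and MC is zero at Q* and MEB at Q_m).
DWL = ½ × 23.4606 × 71.5548 = 839.3593.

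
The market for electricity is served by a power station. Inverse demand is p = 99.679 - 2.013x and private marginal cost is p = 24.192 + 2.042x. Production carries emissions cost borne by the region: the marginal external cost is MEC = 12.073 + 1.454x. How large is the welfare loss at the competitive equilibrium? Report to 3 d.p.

Market equilibrium (private): 24.192 + 2.042x = 99.679 - 2.013x → x_m = 18.6158.
Social marginal cost = private MC + MEC = 36.265 + 3.496x.
Set SMC = demand: 36.265 + 3.496x = 99.679 - 2.013x → x* = 11.5110.
Height of the DWL triangle at x_m is SMC(x_m) − demand(x_m) = MEC(x_m) = 39.1403.
DWL = ½ × 7.1048 × 39.1403 = 139.0420.

DWL = 139.042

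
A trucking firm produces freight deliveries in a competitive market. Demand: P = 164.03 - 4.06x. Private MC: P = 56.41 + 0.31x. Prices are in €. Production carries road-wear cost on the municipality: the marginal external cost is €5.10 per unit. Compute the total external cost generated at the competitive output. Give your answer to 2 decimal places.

Market equilibrium (private): 56.41 + 0.31x = 164.03 - 4.06x → x_m = 24.6270.
Total external cost = MEC × x_m = 5.10 × 24.6270 = 125.5977.

€125.60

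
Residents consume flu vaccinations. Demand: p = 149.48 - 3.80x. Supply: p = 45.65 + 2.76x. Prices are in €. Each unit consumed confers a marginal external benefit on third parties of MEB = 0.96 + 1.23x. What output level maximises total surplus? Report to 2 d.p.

x* = 19.66

Social marginal benefit = demand + MEB = 150.44 - 2.57x.
Set SMB = MC: 150.44 - 2.57x = 45.65 + 2.76x → x* = 19.6604.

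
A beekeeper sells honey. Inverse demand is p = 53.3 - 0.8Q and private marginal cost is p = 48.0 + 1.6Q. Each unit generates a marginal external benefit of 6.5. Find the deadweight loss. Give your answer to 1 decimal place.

Market equilibrium (private): 48.0 + 1.6Q = 53.3 - 0.8Q → Q_m = 2.2083.
Social marginal cost = private MC − MEB = 41.5 + 1.6Q.
Set SMC = demand: 41.5 + 1.6Q = 53.3 - 0.8Q → Q* = 4.9167.
The welfare-loss triangle has base |Q_m − Q*| and height MEB(Q_m) (the vertical gap between SMC and demand is zero at Q* and MEB at Q_m).
DWL = ½ × 2.7084 × 6.5000 = 8.8023.

DWL = 8.8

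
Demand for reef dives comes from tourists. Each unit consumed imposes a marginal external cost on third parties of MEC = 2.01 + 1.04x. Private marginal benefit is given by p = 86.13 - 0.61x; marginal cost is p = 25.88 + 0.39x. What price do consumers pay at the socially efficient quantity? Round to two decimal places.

Social marginal benefit = demand − MEC = 84.12 - 1.65x.
Set SMB = MC: 84.12 - 1.65x = 25.88 + 0.39x → x* = 28.5490.
Consumer price on the demand curve at x*: 86.13 − 0.61×28.5490 = 68.7151.

P = 68.72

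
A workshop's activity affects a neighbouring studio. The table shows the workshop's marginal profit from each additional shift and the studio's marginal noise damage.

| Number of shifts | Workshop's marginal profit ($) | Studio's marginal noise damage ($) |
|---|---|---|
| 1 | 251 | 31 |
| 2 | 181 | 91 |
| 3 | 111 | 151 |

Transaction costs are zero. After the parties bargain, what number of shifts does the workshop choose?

2

Bargaining reaches the level where marginal profit last exceeds marginal noise damage.
That holds through level 2 (181 ≥ 91) but not at 3 (111 < 151).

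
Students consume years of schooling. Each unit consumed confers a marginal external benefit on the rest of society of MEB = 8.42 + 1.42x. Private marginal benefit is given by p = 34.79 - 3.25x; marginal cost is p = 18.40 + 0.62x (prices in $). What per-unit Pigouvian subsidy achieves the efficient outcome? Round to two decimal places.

subsidy = $22.80 per unit

Social marginal benefit = demand + MEB = 43.21 - 1.83x.
Set SMB = MC: 43.21 - 1.83x = 18.40 + 0.62x → x* = 10.1265.
The Pigouvian subsidy equals MEB at x*: 8.42 + 1.42×10.1265 = 22.7996.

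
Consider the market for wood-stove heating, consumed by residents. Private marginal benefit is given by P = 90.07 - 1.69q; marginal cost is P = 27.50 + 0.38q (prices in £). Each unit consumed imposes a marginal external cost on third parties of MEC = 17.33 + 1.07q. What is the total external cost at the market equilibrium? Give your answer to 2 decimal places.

Market equilibrium (private): 27.50 + 0.38q = 90.07 - 1.69q → q_m = 30.2271.
Total external cost = ∫₀^{q_m} (17.33 + 1.07q) dq = 17.33×30.2271 + ½×1.07×30.2271² = 1012.6531.

£1012.65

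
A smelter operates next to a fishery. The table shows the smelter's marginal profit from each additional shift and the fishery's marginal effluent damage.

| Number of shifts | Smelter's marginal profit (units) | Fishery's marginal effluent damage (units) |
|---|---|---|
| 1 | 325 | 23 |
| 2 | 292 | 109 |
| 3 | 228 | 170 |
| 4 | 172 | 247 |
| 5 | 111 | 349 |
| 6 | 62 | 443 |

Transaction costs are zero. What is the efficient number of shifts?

3

Bargaining reaches the level where marginal profit last exceeds marginal effluent damage.
That holds through level 3 (228 ≥ 170) but not at 4 (172 < 247).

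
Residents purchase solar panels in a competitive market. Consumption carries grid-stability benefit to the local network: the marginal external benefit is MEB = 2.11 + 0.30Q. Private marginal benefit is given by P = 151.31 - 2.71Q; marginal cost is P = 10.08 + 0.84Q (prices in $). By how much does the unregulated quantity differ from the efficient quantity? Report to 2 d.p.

4.32 units

Market equilibrium (private): 10.08 + 0.84Q = 151.31 - 2.71Q → Q_m = 39.7831.
Social marginal benefit = demand + MEB = 153.42 - 2.41Q.
Set SMB = MC: 153.42 - 2.41Q = 10.08 + 0.84Q → Q* = 44.1046.
Gap = |39.7831 − 44.1046| = 4.3215.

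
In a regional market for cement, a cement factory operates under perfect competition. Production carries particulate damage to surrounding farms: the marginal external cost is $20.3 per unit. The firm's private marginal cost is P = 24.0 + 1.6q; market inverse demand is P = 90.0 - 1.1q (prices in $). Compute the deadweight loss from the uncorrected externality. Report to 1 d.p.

Market equilibrium (private): 24.0 + 1.6q = 90.0 - 1.1q → q_m = 24.4444.
Social marginal cost = private MC + MEC = 44.3 + 1.6q.
Set SMC = demand: 44.3 + 1.6q = 90.0 - 1.1q → q* = 16.9259.
Height of the DWL triangle at q_m is SMC(q_m) − demand(q_m) = MEC(q_m) = 20.3000.
DWL = ½ × 7.5185 × 20.3000 = 76.3128.

DWL = $76.3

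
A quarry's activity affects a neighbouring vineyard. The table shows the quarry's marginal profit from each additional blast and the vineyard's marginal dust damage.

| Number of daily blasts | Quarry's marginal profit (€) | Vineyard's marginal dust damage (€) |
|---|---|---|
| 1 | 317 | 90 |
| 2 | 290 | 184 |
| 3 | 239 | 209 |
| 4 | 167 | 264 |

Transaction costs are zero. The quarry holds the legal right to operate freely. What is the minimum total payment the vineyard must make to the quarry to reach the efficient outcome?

€167

Left alone the quarry would choose level 4 (marginal profit stays positive).
Efficient level: k* = 3 (marginal profit ≥ marginal dust damage through 3).
The vineyard must at least cover the quarry's forgone profit from cutting 4→3: 167 = 167.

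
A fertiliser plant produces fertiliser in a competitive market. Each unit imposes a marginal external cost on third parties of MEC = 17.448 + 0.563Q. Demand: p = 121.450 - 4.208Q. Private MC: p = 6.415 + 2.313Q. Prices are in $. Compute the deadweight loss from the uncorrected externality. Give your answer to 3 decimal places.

Market equilibrium (private): 6.415 + 2.313Q = 121.450 - 4.208Q → Q_m = 17.6407.
Social marginal cost = private MC + MEC = 23.863 + 2.876Q.
Set SMC = demand: 23.863 + 2.876Q = 121.450 - 4.208Q → Q* = 13.7757.
The welfare-loss triangle has base |Q_m − Q*| and height MEC(Q_m) (the vertical gap between SMC and demand is zero at Q* and MEC at Q_m).
DWL = ½ × 3.8650 × 27.3797 = 52.9113.

DWL = $52.911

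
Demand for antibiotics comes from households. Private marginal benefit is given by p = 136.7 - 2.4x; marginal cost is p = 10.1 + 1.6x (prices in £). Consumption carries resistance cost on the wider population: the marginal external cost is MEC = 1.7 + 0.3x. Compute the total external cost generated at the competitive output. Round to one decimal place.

Market equilibrium (private): 10.1 + 1.6x = 136.7 - 2.4x → x_m = 31.6500.
Total external cost = ∫₀^{x_m} (1.7 + 0.3x) dx = 1.7×31.6500 + ½×0.3×31.6500² = 204.0634.

£204.1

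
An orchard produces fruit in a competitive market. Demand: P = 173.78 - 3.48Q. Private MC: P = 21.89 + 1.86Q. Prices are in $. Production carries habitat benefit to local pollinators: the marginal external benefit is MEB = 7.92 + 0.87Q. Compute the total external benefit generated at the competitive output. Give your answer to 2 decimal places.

$577.21

Market equilibrium (private): 21.89 + 1.86Q = 173.78 - 3.48Q → Q_m = 28.4438.
Total external benefit = ∫₀^{Q_m} (7.92 + 0.87Q) dQ = 7.92×28.4438 + ½×0.87×28.4438² = 577.2115.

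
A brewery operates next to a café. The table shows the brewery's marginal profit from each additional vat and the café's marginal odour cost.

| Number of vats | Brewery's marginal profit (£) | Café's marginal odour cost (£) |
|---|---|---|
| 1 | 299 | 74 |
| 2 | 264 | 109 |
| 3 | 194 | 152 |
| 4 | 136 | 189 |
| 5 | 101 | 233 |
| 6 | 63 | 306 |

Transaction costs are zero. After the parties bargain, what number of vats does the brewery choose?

3

Bargaining reaches the level where marginal profit last exceeds marginal odour cost.
That holds through level 3 (194 ≥ 152) but not at 4 (136 < 189).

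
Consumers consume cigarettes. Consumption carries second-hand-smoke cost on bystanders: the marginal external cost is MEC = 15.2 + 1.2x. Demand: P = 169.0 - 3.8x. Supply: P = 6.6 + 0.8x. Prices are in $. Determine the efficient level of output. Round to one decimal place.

x* = 25.4

Social marginal benefit = demand − MEC = 153.8 - 5.0x.
Set SMB = MC: 153.8 - 5.0x = 6.6 + 0.8x → x* = 25.3793.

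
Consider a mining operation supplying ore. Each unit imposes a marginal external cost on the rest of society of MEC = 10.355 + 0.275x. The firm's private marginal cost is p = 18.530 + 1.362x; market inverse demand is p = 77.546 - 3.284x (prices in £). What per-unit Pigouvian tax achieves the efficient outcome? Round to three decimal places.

tax = £13.074 per unit

Social marginal cost = private MC + MEC = 28.885 + 1.637x.
Set SMC = demand: 28.885 + 1.637x = 77.546 - 3.284x → x* = 9.8884.
The Pigouvian tax equals MEC at x*: 10.355 + 0.275×9.8884 = 13.0743.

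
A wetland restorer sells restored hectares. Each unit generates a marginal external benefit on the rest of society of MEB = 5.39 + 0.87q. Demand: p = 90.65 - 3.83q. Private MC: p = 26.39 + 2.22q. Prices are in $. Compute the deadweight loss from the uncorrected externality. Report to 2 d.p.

DWL = $20.66

Market equilibrium (private): 26.39 + 2.22q = 90.65 - 3.83q → q_m = 10.6215.
Social marginal cost = private MC − MEB = 21.00 + 1.35q.
Set SMC = demand: 21.00 + 1.35q = 90.65 - 3.83q → q* = 13.4459.
Between q* and q_m the wedge demand − SMC runs linearly from 0 to MEB(q_m), so the loss is a triangle.
DWL = ½ × 2.8244 × 14.6307 = 20.6615.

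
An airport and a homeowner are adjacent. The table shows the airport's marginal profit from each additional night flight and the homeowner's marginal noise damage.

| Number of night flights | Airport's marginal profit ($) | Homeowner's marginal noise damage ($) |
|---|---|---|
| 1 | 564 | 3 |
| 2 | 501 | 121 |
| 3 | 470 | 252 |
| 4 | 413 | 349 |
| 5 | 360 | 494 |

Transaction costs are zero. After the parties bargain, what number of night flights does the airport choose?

4

Bargaining reaches the level where marginal profit last exceeds marginal noise damage.
That holds through level 4 (413 ≥ 349) but not at 5 (360 < 494).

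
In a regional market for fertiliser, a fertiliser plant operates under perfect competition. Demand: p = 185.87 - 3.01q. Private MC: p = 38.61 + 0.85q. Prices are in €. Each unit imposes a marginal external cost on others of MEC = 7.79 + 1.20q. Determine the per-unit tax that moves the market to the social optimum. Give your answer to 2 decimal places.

tax = €40.87 per unit

Social marginal cost = private MC + MEC = 46.40 + 2.05q.
Set SMC = demand: 46.40 + 2.05q = 185.87 - 3.01q → q* = 27.5632.
The Pigouvian tax equals MEC at q*: 7.79 + 1.20×27.5632 = 40.8658.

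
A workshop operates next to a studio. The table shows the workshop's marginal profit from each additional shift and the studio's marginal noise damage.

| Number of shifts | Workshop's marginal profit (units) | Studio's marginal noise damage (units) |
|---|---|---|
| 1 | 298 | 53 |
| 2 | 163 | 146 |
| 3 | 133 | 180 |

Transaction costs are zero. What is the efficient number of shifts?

2

Bargaining reaches the level where marginal profit last exceeds marginal noise damage.
That holds through level 2 (163 ≥ 146) but not at 3 (133 < 180).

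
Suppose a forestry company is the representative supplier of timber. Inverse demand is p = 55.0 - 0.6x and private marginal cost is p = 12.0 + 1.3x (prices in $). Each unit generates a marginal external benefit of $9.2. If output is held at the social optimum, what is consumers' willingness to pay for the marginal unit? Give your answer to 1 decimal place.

Social marginal cost = private MC − MEB = 2.8 + 1.3x.
Set SMC = demand: 2.8 + 1.3x = 55.0 - 0.6x → x* = 27.4737.
Consumer price on the demand curve at x*: 55.0 − 0.6×27.4737 = 38.5158.

P = $38.5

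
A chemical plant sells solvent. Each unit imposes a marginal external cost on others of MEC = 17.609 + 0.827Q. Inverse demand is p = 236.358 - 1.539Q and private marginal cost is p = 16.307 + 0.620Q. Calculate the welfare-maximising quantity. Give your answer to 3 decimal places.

Q* = 67.797

Social marginal cost = private MC + MEC = 33.916 + 1.447Q.
Set SMC = demand: 33.916 + 1.447Q = 236.358 - 1.539Q → Q* = 67.7971.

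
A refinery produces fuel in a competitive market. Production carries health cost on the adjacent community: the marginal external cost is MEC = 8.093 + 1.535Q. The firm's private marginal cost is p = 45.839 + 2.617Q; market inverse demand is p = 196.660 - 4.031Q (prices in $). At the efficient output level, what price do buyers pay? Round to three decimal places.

Social marginal cost = private MC + MEC = 53.932 + 4.152Q.
Set SMC = demand: 53.932 + 4.152Q = 196.660 - 4.031Q → Q* = 17.4420.
Consumer price on the demand curve at Q*: 196.660 − 4.031×17.4420 = 126.3513.

P = $126.351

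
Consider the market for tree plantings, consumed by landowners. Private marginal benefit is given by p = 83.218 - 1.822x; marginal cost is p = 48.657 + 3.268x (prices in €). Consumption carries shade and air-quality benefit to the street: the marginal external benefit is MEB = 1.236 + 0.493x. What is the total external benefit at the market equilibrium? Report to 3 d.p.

€19.757

Market equilibrium (private): 48.657 + 3.268x = 83.218 - 1.822x → x_m = 6.7900.
Total external benefit = ∫₀^{x_m} (1.236 + 0.493x) dx = 1.236×6.7900 + ½×0.493×6.7900² = 19.7571.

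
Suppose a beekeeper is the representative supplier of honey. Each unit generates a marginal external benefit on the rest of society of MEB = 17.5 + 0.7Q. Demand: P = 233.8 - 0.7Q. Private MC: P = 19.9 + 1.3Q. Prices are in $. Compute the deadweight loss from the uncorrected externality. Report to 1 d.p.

DWL = $3281.3

Market equilibrium (private): 19.9 + 1.3Q = 233.8 - 0.7Q → Q_m = 106.9500.
Social marginal cost = private MC − MEB = 2.4 + 0.6Q.
Set SMC = demand: 2.4 + 0.6Q = 233.8 - 0.7Q → Q* = 178.0000.
The loss is the area between SMC and demand from Q* to Q_m; with linear curves that's a triangle of height MEB(Q_m).
DWL = ½ × 71.0500 × 92.3650 = 3281.2666.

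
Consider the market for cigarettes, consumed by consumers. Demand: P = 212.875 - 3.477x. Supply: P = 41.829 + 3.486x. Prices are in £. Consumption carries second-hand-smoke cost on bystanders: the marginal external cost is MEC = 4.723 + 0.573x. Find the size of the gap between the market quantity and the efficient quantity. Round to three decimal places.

Market equilibrium (private): 41.829 + 3.486x = 212.875 - 3.477x → x_m = 24.5650.
Social marginal benefit = demand − MEC = 208.152 - 4.050x.
Set SMB = MC: 208.152 - 4.050x = 41.829 + 3.486x → x* = 22.0705.
Gap = |24.5650 − 22.0705| = 2.4945.

2.495 units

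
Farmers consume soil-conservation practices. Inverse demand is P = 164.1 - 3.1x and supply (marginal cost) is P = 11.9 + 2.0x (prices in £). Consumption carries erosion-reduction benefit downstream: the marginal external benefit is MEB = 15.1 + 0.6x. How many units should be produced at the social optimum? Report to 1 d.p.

x* = 37.2

Social marginal benefit = demand + MEB = 179.2 - 2.5x.
Set SMB = MC: 179.2 - 2.5x = 11.9 + 2.0x → x* = 37.1778.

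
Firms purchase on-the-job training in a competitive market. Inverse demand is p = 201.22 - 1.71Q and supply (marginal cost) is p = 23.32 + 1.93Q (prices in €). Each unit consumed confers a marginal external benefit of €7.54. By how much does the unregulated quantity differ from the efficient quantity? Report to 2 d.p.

2.07 units

Market equilibrium (private): 23.32 + 1.93Q = 201.22 - 1.71Q → Q_m = 48.8736.
Social marginal benefit = demand + MEB = 208.76 - 1.71Q.
Set SMB = MC: 208.76 - 1.71Q = 23.32 + 1.93Q → Q* = 50.9451.
Gap = |48.8736 − 50.9451| = 2.0715.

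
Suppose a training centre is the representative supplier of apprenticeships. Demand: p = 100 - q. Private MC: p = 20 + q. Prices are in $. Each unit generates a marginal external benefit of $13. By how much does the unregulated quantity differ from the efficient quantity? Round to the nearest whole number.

Market equilibrium (private): 20 + q = 100 - q → q_m = 40.0000.
Social marginal cost = private MC − MEB = 7 + q.
Set SMC = demand: 7 + q = 100 - q → q* = 46.5000.
Gap = |40.0000 − 46.5000| = 6.5000.

7 units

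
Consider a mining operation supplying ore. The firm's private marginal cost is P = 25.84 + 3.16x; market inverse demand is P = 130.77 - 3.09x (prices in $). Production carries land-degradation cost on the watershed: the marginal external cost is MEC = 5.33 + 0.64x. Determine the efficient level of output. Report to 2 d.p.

x* = 14.46

Social marginal cost = private MC + MEC = 31.17 + 3.80x.
Set SMC = demand: 31.17 + 3.80x = 130.77 - 3.09x → x* = 14.4557.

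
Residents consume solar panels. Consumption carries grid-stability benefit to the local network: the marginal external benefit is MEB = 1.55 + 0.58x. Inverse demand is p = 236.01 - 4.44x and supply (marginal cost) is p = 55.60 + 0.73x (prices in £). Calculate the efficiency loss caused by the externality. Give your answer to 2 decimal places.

DWL = £51.72

Market equilibrium (private): 55.60 + 0.73x = 236.01 - 4.44x → x_m = 34.8956.
Social marginal benefit = demand + MEB = 237.56 - 3.86x.
Set SMB = MC: 237.56 - 3.86x = 55.60 + 0.73x → x* = 39.6427.
The welfare-loss triangle has base |x_m − x*| and height MEB(x_m) (the vertical gap between SMB and MC is zero at x* and MEB at x_m).
DWL = ½ × 4.7471 × 21.7894 = 51.7182.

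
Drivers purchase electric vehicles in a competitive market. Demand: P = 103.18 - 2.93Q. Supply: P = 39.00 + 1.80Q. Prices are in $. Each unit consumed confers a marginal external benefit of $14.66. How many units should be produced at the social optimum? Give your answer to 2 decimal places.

Social marginal benefit = demand + MEB = 117.84 - 2.93Q.
Set SMB = MC: 117.84 - 2.93Q = 39.00 + 1.80Q → Q* = 16.6681.

Q* = 16.67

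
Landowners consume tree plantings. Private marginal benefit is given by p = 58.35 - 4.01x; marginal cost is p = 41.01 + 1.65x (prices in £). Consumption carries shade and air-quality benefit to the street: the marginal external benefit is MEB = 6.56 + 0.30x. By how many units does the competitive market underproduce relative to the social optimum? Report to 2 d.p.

Market equilibrium (private): 41.01 + 1.65x = 58.35 - 4.01x → x_m = 3.0636.
Social marginal benefit = demand + MEB = 64.91 - 3.71x.
Set SMB = MC: 64.91 - 3.71x = 41.01 + 1.65x → x* = 4.4590.
Gap = |3.0636 − 4.4590| = 1.3954.

1.40 units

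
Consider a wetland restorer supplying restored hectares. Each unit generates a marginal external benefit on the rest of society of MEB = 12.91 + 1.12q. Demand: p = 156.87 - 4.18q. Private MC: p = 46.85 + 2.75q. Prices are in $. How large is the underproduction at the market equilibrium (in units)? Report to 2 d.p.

Market equilibrium (private): 46.85 + 2.75q = 156.87 - 4.18q → q_m = 15.8759.
Social marginal cost = private MC − MEB = 33.94 + 1.63q.
Set SMC = demand: 33.94 + 1.63q = 156.87 - 4.18q → q* = 21.1583.
Gap = |15.8759 − 21.1583| = 5.2824.

5.28 units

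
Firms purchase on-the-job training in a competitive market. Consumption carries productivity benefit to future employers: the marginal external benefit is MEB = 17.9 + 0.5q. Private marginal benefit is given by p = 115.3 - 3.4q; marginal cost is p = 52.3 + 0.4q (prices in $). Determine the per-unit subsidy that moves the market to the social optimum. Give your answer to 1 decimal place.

subsidy = $30.2 per unit

Social marginal benefit = demand + MEB = 133.2 - 2.9q.
Set SMB = MC: 133.2 - 2.9q = 52.3 + 0.4q → q* = 24.5152.
The Pigouvian subsidy equals MEB at q*: 17.9 + 0.5×24.5152 = 30.1576.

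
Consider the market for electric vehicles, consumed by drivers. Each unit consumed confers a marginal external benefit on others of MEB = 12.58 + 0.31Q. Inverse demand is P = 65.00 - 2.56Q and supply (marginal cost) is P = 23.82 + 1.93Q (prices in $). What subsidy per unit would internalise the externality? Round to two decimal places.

Social marginal benefit = demand + MEB = 77.58 - 2.25Q.
Set SMB = MC: 77.58 - 2.25Q = 23.82 + 1.93Q → Q* = 12.8612.
The Pigouvian subsidy equals MEB at Q*: 12.58 + 0.31×12.8612 = 16.5670.

subsidy = $16.57 per unit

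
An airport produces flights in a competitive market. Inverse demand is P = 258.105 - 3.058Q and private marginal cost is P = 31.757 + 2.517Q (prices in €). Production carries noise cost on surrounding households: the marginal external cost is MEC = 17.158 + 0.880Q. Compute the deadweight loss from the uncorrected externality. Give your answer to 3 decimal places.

DWL = €216.652

Market equilibrium (private): 31.757 + 2.517Q = 258.105 - 3.058Q → Q_m = 40.6005.
Social marginal cost = private MC + MEC = 48.915 + 3.397Q.
Set SMC = demand: 48.915 + 3.397Q = 258.105 - 3.058Q → Q* = 32.4074.
The loss is the area between SMC and demand from Q* to Q_m; with linear curves that's a triangle of height MEC(Q_m).
DWL = ½ × 8.1931 × 52.8865 = 216.6522.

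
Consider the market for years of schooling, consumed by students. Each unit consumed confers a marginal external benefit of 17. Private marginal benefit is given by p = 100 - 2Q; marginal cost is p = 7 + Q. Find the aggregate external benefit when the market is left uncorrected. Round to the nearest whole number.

527

Market equilibrium (private): 7 + Q = 100 - 2Q → Q_m = 31.0000.
Total external benefit = MEB × Q_m = 17 × 31.0000 = 527.0000.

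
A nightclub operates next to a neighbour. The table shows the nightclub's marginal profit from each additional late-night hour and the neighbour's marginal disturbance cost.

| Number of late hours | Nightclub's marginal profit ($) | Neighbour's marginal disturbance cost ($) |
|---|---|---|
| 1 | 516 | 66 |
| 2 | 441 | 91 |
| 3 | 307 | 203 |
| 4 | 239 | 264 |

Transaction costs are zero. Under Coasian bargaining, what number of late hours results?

3

Bargaining reaches the level where marginal profit last exceeds marginal disturbance cost.
That holds through level 3 (307 ≥ 203) but not at 4 (239 < 264).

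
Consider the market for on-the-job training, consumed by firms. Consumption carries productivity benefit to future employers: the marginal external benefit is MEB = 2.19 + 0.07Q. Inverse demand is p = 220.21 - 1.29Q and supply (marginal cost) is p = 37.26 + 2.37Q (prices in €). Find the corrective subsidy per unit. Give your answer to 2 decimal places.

subsidy = €5.80 per unit

Social marginal benefit = demand + MEB = 222.40 - 1.22Q.
Set SMB = MC: 222.40 - 1.22Q = 37.26 + 2.37Q → Q* = 51.5710.
The Pigouvian subsidy equals MEB at Q*: 2.19 + 0.07×51.5710 = 5.8000.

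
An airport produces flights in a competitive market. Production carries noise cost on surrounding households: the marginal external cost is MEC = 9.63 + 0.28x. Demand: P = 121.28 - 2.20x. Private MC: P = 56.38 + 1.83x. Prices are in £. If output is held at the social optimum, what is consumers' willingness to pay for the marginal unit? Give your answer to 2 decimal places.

P = £93.07

Social marginal cost = private MC + MEC = 66.01 + 2.11x.
Set SMC = demand: 66.01 + 2.11x = 121.28 - 2.20x → x* = 12.8237.
Consumer price on the demand curve at x*: 121.28 − 2.20×12.8237 = 93.0679.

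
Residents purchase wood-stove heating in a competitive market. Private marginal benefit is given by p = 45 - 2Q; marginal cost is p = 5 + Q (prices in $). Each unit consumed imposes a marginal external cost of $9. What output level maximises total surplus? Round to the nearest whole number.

Q* = 10

Social marginal benefit = demand − MEC = 36 - 2Q.
Set SMB = MC: 36 - 2Q = 5 + Q → Q* = 10.3333.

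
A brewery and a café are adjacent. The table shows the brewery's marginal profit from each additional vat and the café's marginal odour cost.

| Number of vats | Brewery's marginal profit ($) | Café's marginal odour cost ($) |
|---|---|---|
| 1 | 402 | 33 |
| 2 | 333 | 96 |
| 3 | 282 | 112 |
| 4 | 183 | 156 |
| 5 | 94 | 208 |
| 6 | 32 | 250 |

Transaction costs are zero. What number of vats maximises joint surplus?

4

Bargaining reaches the level where marginal profit last exceeds marginal odour cost.
That holds through level 4 (183 ≥ 156) but not at 5 (94 < 208).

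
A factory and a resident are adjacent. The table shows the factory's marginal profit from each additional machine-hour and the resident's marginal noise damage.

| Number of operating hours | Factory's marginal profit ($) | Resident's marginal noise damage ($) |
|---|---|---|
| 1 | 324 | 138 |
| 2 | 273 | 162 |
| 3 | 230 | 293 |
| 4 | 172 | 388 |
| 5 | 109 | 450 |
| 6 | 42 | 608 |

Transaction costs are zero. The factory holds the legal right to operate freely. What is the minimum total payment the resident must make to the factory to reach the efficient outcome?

Left alone the factory would choose level 6 (marginal profit stays positive).
Efficient level: k* = 2 (marginal profit ≥ marginal noise damage through 2).
The resident must at least cover the factory's forgone profit from cutting 6→2: 230 + 172 + 109 + 42 = 553.

$553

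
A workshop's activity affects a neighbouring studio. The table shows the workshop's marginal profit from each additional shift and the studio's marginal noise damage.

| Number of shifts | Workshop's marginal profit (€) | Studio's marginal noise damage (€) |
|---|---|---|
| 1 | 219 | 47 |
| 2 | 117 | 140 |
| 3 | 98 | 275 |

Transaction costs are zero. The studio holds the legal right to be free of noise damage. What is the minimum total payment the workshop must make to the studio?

€47

Efficient level: marginal profit ≥ marginal noise damage through level 1, so k* = 1.
With the studio holding the right, the workshop must at least compensate total damage at k*: 47 = 47.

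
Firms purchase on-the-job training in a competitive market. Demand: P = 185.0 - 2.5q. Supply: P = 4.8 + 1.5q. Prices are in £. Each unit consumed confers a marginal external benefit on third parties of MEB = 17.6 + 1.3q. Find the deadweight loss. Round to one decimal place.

DWL = £1074.3

Market equilibrium (private): 4.8 + 1.5q = 185.0 - 2.5q → q_m = 45.0500.
Social marginal benefit = demand + MEB = 202.6 - 1.2q.
Set SMB = MC: 202.6 - 1.2q = 4.8 + 1.5q → q* = 73.2593.
Height of the DWL triangle at q_m is SMB(q_m) − MC(q_m) = MEB(q_m) = 76.1650.
DWL = ½ × 28.2093 × 76.1650 = 1074.2807.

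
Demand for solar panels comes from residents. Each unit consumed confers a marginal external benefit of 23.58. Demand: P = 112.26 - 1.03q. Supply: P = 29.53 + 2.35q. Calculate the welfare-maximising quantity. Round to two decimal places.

q* = 31.45

Social marginal benefit = demand + MEB = 135.84 - 1.03q.
Set SMB = MC: 135.84 - 1.03q = 29.53 + 2.35q → q* = 31.4527.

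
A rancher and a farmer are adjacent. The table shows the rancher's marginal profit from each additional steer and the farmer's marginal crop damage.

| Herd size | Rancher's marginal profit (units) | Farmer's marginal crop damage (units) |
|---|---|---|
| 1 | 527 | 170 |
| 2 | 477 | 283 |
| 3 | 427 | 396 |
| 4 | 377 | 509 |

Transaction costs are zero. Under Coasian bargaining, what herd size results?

3

Bargaining reaches the level where marginal profit last exceeds marginal crop damage.
That holds through level 3 (427 ≥ 396) but not at 4 (377 < 509).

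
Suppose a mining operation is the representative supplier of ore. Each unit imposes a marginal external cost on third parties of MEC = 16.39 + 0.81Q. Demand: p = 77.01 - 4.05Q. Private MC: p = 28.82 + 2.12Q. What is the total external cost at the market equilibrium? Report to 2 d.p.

152.72

Market equilibrium (private): 28.82 + 2.12Q = 77.01 - 4.05Q → Q_m = 7.8104.
Total external cost = ∫₀^{Q_m} (16.39 + 0.81Q) dQ = 16.39×7.8104 + ½×0.81×7.8104² = 152.7184.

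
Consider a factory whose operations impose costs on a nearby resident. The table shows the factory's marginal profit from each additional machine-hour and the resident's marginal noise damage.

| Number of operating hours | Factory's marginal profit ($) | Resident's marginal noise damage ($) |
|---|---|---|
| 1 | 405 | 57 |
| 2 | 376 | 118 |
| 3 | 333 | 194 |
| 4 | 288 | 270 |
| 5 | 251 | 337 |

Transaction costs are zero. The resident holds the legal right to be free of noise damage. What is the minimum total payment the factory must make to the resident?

$639

Efficient level: marginal profit ≥ marginal noise damage through level 4, so k* = 4.
With the resident holding the right, the factory must at least compensate total damage at k*: 57 + 118 + 194 + 270 = 639.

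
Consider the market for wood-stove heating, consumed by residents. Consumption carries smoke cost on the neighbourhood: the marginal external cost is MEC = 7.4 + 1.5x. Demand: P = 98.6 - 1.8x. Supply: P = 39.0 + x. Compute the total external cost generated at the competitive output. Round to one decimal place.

Market equilibrium (private): 39.0 + x = 98.6 - 1.8x → x_m = 21.2857.
Total external cost = ∫₀^{x_m} (7.4 + 1.5x) dx = 7.4×21.2857 + ½×1.5×21.2857² = 497.3249.

497.3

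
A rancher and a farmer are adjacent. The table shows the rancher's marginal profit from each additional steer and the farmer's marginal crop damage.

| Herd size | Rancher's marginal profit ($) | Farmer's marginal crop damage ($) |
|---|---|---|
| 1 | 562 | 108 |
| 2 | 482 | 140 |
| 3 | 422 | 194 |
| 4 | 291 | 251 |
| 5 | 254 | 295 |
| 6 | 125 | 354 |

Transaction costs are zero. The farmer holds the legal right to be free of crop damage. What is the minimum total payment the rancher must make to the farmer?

Efficient level: marginal profit ≥ marginal crop damage through level 4, so k* = 4.
With the farmer holding the right, the rancher must at least compensate total damage at k*: 108 + 140 + 194 + 251 = 693.

$693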